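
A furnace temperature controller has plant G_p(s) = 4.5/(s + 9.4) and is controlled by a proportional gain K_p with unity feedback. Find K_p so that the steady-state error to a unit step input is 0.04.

Steady-state error for a unit step on this type-0 loop is 1/(1 + K_p·G_p(0)).
G_p(0) = 0.4787. Require 1/(1 + K_p·0.4787) = 0.04, so 1 + 0.4787·K_p = 25.
K_p = (25 − 1)/0.4787 = 50.1.

K_p = 50.1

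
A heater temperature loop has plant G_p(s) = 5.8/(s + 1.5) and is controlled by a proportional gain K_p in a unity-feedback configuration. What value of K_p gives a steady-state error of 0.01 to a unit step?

K_p = 25.6

For a type-0 loop with proportional control, e_ss = 1/(1 + K_p·G_p(0)).
G_p(0) = 3.867. Require 1/(1 + K_p·3.867) = 0.01, so 1 + 3.867·K_p = 100.
K_p = (100 − 1)/3.867 = 25.6.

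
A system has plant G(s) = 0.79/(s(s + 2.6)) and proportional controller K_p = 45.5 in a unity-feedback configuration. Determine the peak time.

T_p = 0.537 s

From 1 + K_pG(s) = 0: s² + 2.6s + 35.95 = 0 ⇒ ω_n = 5.995, ζ = 0.2168.
Damped frequency ω_d = ω_n√(1−ζ²) = 5.853 rad/s, so peak time T_p = π/ω_d = 0.537 s.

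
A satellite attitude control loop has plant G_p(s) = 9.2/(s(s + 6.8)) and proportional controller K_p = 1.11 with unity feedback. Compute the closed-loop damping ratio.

ζ = 1.06

1 + K_p·G_p(s) = 0 gives s² + 6.8s + 10.21 = 0.
So ω_n² = 10.21 ⇒ ω_n = 3.196 rad/s, and ζ = 6.8/(2ω_n) = 1.06.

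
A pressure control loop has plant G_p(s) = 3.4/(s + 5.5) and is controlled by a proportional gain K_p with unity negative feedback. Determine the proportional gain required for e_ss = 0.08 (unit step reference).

For a type-0 loop with proportional control, e_ss = 1/(1 + K_p·G_p(0)).
G_p(0) = 0.6182. Require 1/(1 + K_p·0.6182) = 0.08, so 1 + 0.6182·K_p = 12.5.
K_p = (12.5 − 1)/0.6182 = 18.6.

K_p = 18.6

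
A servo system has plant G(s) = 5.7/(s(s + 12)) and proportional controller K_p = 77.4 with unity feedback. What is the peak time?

Closed-loop characteristic equation: s² + 12s + 441.2 = 0, so ω_n = 21 rad/s and ζ = 12/(2·21) = 0.2857.
Damped frequency ω_d = ω_n√(1−ζ²) = 20.13 rad/s, so peak time T_p = π/ω_d = 0.156 s.

T_p = 0.156 s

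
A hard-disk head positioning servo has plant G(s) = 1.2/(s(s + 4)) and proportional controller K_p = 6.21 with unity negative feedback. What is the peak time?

Closed-loop characteristic equation: s² + 4s + 7.452 = 0, so ω_n = 2.73 rad/s and ζ = 4/(2·2.73) = 0.7326.
Damped frequency ω_d = ω_n√(1−ζ²) = 1.858 rad/s, so peak time T_p = π/ω_d = 1.69 s.

T_p = 1.69 s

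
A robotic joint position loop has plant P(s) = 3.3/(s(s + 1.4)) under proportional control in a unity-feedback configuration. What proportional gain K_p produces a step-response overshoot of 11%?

From %OS = 100·exp(−πζ/√(1−ζ²)) = 11%, ζ = −ln(0.11)/√(π²+ln²(0.11)) = 0.5749.
Characteristic equation s² + 1.4s + 3.3K_p = 0 gives ζ = 1.4/(2√(3.3K_p)).
Setting ζ = 0.5749: √(3.3K_p) = 1.4/(2·0.5749) = 1.218, so K_p = 1.483/3.3 = 0.449.

K_p = 0.449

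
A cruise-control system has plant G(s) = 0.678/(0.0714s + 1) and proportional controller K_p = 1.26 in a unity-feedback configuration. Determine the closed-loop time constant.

Closed loop: T(s) = K_p·G/(1+K_p·G) = 0.8543/(0.0714s + 1 + 0.8543), with pole at s = −(1 + 0.8543)/0.0714 = −25.97.
Closed-loop time constant τ = 1/25.97 = 0.0385 s.

τ = 0.0385 s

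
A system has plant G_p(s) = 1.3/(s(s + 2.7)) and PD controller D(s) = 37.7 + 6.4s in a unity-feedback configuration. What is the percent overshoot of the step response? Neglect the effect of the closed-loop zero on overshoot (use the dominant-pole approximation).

Forward path: (37.7 + 6.4s)·1.3/(s(s+2.7)). The closed-loop characteristic equation is s² + (2.7 + 1.3·6.4)s + 1.3·37.7 = 0.
That is s² + 11.02s + 49.01 = 0, so ω_n = 7.001 rad/s and ζ = 11.02/(2·7.001) = 0.7871.
%OS = 100·exp(−πζ/√(1−ζ²)) = 1.82%.

1.82%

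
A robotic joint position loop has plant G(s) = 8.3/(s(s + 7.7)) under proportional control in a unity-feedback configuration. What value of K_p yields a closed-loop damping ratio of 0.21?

K_p = 40.5

Closed-loop characteristic equation: s² + 7.7s + K_p·8.3 = 0.
So ω_n = √(8.3K_p) and 2ζω_n = 7.7, giving ζ = 7.7/(2√(8.3K_p)).
Setting ζ = 0.21: √(8.3K_p) = 7.7/(2·0.21) = 18.33, so K_p = 336.1/8.3 = 40.5.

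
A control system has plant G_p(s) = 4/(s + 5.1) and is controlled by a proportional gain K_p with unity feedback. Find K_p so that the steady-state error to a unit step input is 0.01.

K_p = 126

Steady-state error for a unit step on this type-0 loop is 1/(1 + K_p·G_p(0)).
G_p(0) = 0.7843. Require 1/(1 + K_p·0.7843) = 0.01, so 1 + 0.7843·K_p = 100.
K_p = (100 − 1)/0.7843 = 126.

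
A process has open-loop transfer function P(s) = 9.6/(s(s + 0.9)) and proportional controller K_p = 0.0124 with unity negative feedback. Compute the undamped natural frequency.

The closed-loop denominator is s(s+0.9) + 0.0124·9.6 = s² + 0.9s + 0.119.
Matching s² + 2ζω_n s + ω_n²: ω_n = √0.119 = 0.345 rad/s and 2ζω_n = 0.9, so ζ = 0.9/(2·0.345) = 1.3.

ω_n = 0.345 rad/s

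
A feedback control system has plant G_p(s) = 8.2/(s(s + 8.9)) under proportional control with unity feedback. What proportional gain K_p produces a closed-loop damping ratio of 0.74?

K_p = 4.41

Closed-loop characteristic equation: s² + 8.9s + K_p·8.2 = 0.
So ω_n = √(8.2K_p) and 2ζω_n = 8.9, giving ζ = 8.9/(2√(8.2K_p)).
Setting ζ = 0.74: √(8.2K_p) = 8.9/(2·0.74) = 6.014, so K_p = 36.16/8.2 = 4.41.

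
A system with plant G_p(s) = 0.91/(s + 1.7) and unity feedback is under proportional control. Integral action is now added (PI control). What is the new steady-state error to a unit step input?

0

Adding integral action puts a pole at s = 0 in the forward path, raising the system type to 1; a type-1 loop has zero steady-state error to a step.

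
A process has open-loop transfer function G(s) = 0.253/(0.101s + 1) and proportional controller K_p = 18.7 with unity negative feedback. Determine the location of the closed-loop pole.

s = -56.74

Closed loop: T(s) = K_p·G/(1+K_p·G) = 4.731/(0.101s + 1 + 4.731), with pole at s = −(1 + 4.731)/0.101 = −56.74.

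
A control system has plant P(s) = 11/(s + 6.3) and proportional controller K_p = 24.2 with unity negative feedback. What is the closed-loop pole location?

Closed-loop transfer function: T(s) = K_p·P(s)/(1 + K_p·P(s)) = 266.2/(s + 6.3 + 266.2) = 266.2/(s + 272.5).
The closed-loop pole is at s = −272.5.

s = -272.5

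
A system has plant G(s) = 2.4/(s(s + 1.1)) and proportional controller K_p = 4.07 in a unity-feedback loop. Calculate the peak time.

T_p = 1.02 s

Closed-loop characteristic equation: s² + 1.1s + 9.768 = 0, so ω_n = 3.125 rad/s and ζ = 1.1/(2·3.125) = 0.176.
Damped frequency ω_d = ω_n√(1−ζ²) = 3.077 rad/s, so peak time T_p = π/ω_d = 1.02 s.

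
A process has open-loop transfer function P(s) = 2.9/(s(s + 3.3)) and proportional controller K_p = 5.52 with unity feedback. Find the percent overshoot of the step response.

The closed-loop denominator s² + 3.3s + 16.01 gives ω_n = √16.01 = 4.001 and ζ = 3.3/(2ω_n) = 0.4124.
%OS = 100·exp(−πζ/√(1−ζ²)) = 100·exp(−π·0.4124/√0.8299) = 24.1%.

24.1%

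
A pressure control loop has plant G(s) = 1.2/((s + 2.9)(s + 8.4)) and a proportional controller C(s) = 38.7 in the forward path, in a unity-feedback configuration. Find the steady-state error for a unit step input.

The loop is type 0. Static position error constant K_pos = C(0)·G(0) = 38.7·0.04926 = 1.906.
Steady-state error to a unit step: e_ss = 1/(1+K_pos) = 1/2.906 = 0.344.

0.344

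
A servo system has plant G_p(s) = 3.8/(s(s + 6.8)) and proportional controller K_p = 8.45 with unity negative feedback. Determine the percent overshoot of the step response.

From 1 + K_pG_p(s) = 0: s² + 6.8s + 32.11 = 0 ⇒ ω_n = 5.667, ζ = 0.6.
%OS = 100·exp(−πζ/√(1−ζ²)) = 100·exp(−π·0.6/√0.64) = 9.48%.

9.48%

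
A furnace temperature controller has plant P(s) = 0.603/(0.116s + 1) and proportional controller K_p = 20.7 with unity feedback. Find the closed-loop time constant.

τ = 0.0086 s

Closed loop: T(s) = K_p·P/(1+K_p·P) = 12.48/(0.116s + 1 + 12.48), with pole at s = −(1 + 12.48)/0.116 = −116.2.
Closed-loop time constant τ = 1/116.2 = 0.0086 s.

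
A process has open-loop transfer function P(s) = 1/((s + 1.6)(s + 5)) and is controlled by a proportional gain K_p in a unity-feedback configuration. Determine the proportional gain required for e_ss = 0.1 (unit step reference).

K_p = 72

The loop is type 0, so e_ss(step) = 1/(1 + K_pos) with K_pos = K_p·P(0).
P(0) = 0.125. Require 1/(1 + K_p·0.125) = 0.1, so 1 + 0.125·K_p = 10.
K_p = (10 − 1)/0.125 = 72.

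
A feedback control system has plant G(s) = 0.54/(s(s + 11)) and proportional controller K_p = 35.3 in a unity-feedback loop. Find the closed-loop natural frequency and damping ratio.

ω_n = 4.37 rad/s, ζ = 1.26

With unity feedback the closed-loop characteristic equation is s² + 11s + 35.3·0.54 = s² + 11s + 19.06 = 0.
So ω_n² = 19.06 ⇒ ω_n = 4.366 rad/s, and ζ = 11/(2ω_n) = 1.26.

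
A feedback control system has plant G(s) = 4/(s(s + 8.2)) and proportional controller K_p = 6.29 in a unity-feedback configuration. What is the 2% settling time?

T_s ≈ 0.976 s

From 1 + K_pG(s) = 0: s² + 8.2s + 25.16 = 0 ⇒ ω_n = 5.016, ζ = 0.8174.
2% settling time T_s ≈ 4/(ζω_n) = 4/4.1 = 0.976 s.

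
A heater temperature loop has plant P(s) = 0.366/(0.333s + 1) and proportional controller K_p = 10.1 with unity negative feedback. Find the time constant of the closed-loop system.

Closed loop: T(s) = K_p·P/(1+K_p·P) = 3.697/(0.333s + 1 + 3.697), with pole at s = −(1 + 3.697)/0.333 = −14.1.
Closed-loop time constant τ = 1/14.1 = 0.0709 s.

τ = 0.0709 s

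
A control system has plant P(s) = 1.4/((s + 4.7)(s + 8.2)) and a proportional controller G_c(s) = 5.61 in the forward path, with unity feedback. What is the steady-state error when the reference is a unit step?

The loop is type 0. Static position error constant K_pos = G_c(0)·P(0) = 5.61·0.03633 = 0.2038.
Steady-state error to a unit step: e_ss = 1/(1+K_pos) = 1/1.204 = 0.831.

0.831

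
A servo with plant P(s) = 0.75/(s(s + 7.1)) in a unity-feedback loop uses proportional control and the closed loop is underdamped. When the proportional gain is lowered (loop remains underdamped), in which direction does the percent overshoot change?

decrease

ζ = 7.1/(2√(0.75K_p)) rises as K_p falls; higher damping means less overshoot.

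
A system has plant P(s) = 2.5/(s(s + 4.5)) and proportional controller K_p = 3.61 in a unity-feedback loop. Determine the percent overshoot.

2.87%

The closed-loop denominator s² + 4.5s + 9.025 gives ω_n = √9.025 = 3.004 and ζ = 4.5/(2ω_n) = 0.749.
%OS = 100·exp(−πζ/√(1−ζ²)) = 100·exp(−π·0.749/√0.4391) = 2.87%.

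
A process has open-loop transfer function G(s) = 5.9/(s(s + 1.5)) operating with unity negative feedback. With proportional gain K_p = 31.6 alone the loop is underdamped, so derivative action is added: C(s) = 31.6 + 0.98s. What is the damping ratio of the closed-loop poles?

ζ = 0.267

Forward path: (31.6 + 0.98s)·5.9/(s(s+1.5)). The closed-loop characteristic equation is s² + (1.5 + 5.9·0.98)s + 5.9·31.6 = 0.
That is s² + 7.282s + 186.4 = 0, so ω_n = 13.65 rad/s and ζ = 7.282/(2·13.65) = 0.2667.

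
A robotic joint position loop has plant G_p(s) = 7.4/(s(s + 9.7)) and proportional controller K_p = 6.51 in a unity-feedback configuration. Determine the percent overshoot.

From 1 + K_pG_p(s) = 0: s² + 9.7s + 48.17 = 0 ⇒ ω_n = 6.941, ζ = 0.6988.
%OS = 100·exp(−πζ/√(1−ζ²)) = 100·exp(−π·0.6988/√0.5117) = 4.65%.

4.65%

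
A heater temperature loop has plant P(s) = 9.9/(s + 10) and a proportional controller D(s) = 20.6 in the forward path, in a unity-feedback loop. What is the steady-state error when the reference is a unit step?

The loop is type 0. Static position error constant K_pos = D(0)·P(0) = 20.6·0.99 = 20.39.
Steady-state error to a unit step: e_ss = 1/(1+K_pos) = 1/21.39 = 0.0467.

0.0467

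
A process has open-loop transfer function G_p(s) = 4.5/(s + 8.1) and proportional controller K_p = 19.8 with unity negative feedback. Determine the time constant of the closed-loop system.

Closed-loop transfer function: T(s) = K_p·G_p(s)/(1 + K_p·G_p(s)) = 89.1/(s + 8.1 + 89.1) = 89.1/(s + 97.2).
Time constant τ = 1/97.2 = 0.0103 s.

τ = 0.0103 s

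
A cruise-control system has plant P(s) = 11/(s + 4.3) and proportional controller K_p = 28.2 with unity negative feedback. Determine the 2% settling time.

Closed-loop transfer function: T(s) = K_p·P(s)/(1 + K_p·P(s)) = 310.2/(s + 4.3 + 310.2) = 310.2/(s + 314.5).
Time constant τ = 1/314.5 = 0.00318 s, so the 2% settling time is about 4τ = 0.0127 s.

T_s ≈ 0.0127 s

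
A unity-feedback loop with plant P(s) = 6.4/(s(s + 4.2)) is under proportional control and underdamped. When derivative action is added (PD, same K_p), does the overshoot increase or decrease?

decrease

The derivative term adds K·K_d to the s-coefficient of the characteristic equation, raising 2ζω_n while ω_n is unchanged; ζ increases, so overshoot decreases.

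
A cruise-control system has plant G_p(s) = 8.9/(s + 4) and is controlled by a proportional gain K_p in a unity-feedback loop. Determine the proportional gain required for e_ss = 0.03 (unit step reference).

K_p = 14.5

The loop is type 0, so e_ss(step) = 1/(1 + K_pos) with K_pos = K_p·G_p(0).
G_p(0) = 2.225. Require 1/(1 + K_p·2.225) = 0.03, so 1 + 2.225·K_p = 33.33.
K_p = (33.33 − 1)/2.225 = 14.5.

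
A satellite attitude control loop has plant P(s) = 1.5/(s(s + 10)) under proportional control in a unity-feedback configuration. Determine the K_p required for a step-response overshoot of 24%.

From %OS = 100·exp(−πζ/√(1−ζ²)) = 24%, ζ = −ln(0.24)/√(π²+ln²(0.24)) = 0.4136.
Characteristic equation s² + 10s + 1.5K_p = 0 gives ζ = 10/(2√(1.5K_p)).
Setting ζ = 0.4136: √(1.5K_p) = 10/(2·0.4136) = 12.09, so K_p = 146.1/1.5 = 97.4.

K_p = 97.4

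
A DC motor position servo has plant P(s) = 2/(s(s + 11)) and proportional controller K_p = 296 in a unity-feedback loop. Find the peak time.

From 1 + K_pP(s) = 0: s² + 11s + 592 = 0 ⇒ ω_n = 24.33, ζ = 0.226.
Damped frequency ω_d = ω_n√(1−ζ²) = 23.7 rad/s, so peak time T_p = π/ω_d = 0.133 s.

T_p = 0.133 s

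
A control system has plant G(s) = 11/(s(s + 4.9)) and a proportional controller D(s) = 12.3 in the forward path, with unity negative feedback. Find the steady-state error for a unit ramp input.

0.0362

The loop has one pole at the origin (type 1). Velocity error constant K_v = lim_{s→0} s·D(s)G(s) = 12.3·11/4.9 = 27.61.
Steady-state error to a unit ramp: e_ss = 1/K_v = 0.0362.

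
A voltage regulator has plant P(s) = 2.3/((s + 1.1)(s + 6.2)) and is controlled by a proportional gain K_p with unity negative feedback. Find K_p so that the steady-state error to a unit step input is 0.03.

K_p = 95.9

For a type-0 loop with proportional control, e_ss = 1/(1 + K_p·P(0)).
P(0) = 0.3372. Require 1/(1 + K_p·0.3372) = 0.03, so 1 + 0.3372·K_p = 33.33.
K_p = (33.33 − 1)/0.3372 = 95.9.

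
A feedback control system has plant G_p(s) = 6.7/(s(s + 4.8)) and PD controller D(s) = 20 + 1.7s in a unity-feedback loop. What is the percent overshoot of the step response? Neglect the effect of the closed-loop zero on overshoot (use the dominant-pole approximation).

4.63%

Forward path: (20 + 1.7s)·6.7/(s(s+4.8)). The closed-loop characteristic equation is s² + (4.8 + 6.7·1.7)s + 6.7·20 = 0.
That is s² + 16.19s + 134 = 0, so ω_n = 11.58 rad/s and ζ = 16.19/(2·11.58) = 0.6993.
%OS = 100·exp(−πζ/√(1−ζ²)) = 4.63%.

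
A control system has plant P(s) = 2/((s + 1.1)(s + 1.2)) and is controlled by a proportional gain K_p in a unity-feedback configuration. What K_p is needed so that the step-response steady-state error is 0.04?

K_p = 15.8

The loop is type 0, so e_ss(step) = 1/(1 + K_pos) with K_pos = K_p·P(0).
P(0) = 1.515. Require 1/(1 + K_p·1.515) = 0.04, so 1 + 1.515·K_p = 25.
K_p = (25 − 1)/1.515 = 15.8.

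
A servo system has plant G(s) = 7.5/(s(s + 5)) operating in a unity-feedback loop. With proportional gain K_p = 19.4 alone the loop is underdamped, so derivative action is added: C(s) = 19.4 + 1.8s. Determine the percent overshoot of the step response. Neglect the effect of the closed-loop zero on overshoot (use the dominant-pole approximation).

Forward path: (19.4 + 1.8s)·7.5/(s(s+5)). The closed-loop characteristic equation is s² + (5 + 7.5·1.8)s + 7.5·19.4 = 0.
That is s² + 18.5s + 145.5 = 0, so ω_n = 12.06 rad/s and ζ = 18.5/(2·12.06) = 0.7668.
%OS = 100·exp(−πζ/√(1−ζ²)) = 2.34%.

2.34%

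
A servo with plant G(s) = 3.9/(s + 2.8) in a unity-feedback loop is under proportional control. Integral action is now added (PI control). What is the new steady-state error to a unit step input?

Adding integral action puts a pole at s = 0 in the forward path, raising the system type to 1; a type-1 loop has zero steady-state error to a step.

0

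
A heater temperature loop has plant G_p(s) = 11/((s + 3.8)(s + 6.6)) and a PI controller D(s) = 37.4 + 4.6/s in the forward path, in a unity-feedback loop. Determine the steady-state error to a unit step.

0

The open loop D(s)G_p(s) has a pole at the origin (type 1), so the static position error constant is infinite and e_ss = 1/(1+∞) = 0.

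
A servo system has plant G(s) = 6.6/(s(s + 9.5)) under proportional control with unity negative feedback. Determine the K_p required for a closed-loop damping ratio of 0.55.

K_p = 11.3

Closed-loop characteristic equation: s² + 9.5s + K_p·6.6 = 0.
So ω_n = √(6.6K_p) and 2ζω_n = 9.5, giving ζ = 9.5/(2√(6.6K_p)).
Setting ζ = 0.55: √(6.6K_p) = 9.5/(2·0.55) = 8.636, so K_p = 74.59/6.6 = 11.3.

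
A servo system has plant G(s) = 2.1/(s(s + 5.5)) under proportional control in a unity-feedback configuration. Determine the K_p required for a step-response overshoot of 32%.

From %OS = 100·exp(−πζ/√(1−ζ²)) = 32%, ζ = −ln(0.32)/√(π²+ln²(0.32)) = 0.341.
Characteristic equation s² + 5.5s + 2.1K_p = 0 gives ζ = 5.5/(2√(2.1K_p)).
Setting ζ = 0.341: √(2.1K_p) = 5.5/(2·0.341) = 8.065, so K_p = 65.05/2.1 = 31.

K_p = 31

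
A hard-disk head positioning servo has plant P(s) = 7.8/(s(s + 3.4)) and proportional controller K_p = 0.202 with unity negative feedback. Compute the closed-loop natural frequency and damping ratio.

1 + K_p·P(s) = 0 gives s² + 3.4s + 1.576 = 0.
Matching s² + 2ζω_n s + ω_n²: ω_n = √1.576 = 1.255 rad/s and 2ζω_n = 3.4, so ζ = 3.4/(2·1.255) = 1.35.

ω_n = 1.26 rad/s, ζ = 1.35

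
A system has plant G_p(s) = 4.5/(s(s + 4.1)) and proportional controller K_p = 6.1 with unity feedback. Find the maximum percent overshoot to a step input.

26.3%

From 1 + K_pG_p(s) = 0: s² + 4.1s + 27.45 = 0 ⇒ ω_n = 5.239, ζ = 0.3913.
%OS = 100·exp(−πζ/√(1−ζ²)) = 100·exp(−π·0.3913/√0.8469) = 26.3%.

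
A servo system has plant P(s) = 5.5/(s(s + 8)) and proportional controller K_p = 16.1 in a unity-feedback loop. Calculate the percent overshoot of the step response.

The closed-loop denominator s² + 8s + 88.55 gives ω_n = √88.55 = 9.41 and ζ = 8/(2ω_n) = 0.4251.
%OS = 100·exp(−πζ/√(1−ζ²)) = 100·exp(−π·0.4251/√0.8193) = 22.9%.

22.9%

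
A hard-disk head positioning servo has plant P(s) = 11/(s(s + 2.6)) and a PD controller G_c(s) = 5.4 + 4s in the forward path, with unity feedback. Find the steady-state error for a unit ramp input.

0.0438

The loop has one pole at the origin (type 1). Velocity error constant K_v = lim_{s→0} s·G_c(s)P(s) = 5.4·11/2.6 = 22.85.
Steady-state error to a unit ramp: e_ss = 1/K_v = 0.0438.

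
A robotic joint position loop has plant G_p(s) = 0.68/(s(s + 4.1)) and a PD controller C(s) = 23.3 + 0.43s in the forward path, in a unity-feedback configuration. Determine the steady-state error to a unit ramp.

The loop has one pole at the origin (type 1). Velocity error constant K_v = lim_{s→0} s·C(s)G_p(s) = 23.3·0.68/4.1 = 3.864.
Steady-state error to a unit ramp: e_ss = 1/K_v = 0.259.

0.259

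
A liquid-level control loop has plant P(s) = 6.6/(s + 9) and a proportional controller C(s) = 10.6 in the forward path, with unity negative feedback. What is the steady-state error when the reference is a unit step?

0.114

The loop is type 0. Static position error constant K_pos = C(0)·P(0) = 10.6·0.7333 = 7.773.
Steady-state error to a unit step: e_ss = 1/(1+K_pos) = 1/8.773 = 0.114.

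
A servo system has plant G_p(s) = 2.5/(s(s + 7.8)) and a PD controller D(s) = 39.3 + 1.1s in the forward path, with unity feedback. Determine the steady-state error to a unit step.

0

The open loop D(s)G_p(s) has a pole at the origin (type 1), so the static position error constant is infinite and e_ss = 1/(1+∞) = 0.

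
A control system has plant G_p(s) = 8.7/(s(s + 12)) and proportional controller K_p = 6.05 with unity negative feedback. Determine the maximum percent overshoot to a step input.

From 1 + K_pG_p(s) = 0: s² + 12s + 52.63 = 0 ⇒ ω_n = 7.255, ζ = 0.827.
%OS = 100·exp(−πζ/√(1−ζ²)) = 100·exp(−π·0.827/√0.316) = 0.984%.

0.984%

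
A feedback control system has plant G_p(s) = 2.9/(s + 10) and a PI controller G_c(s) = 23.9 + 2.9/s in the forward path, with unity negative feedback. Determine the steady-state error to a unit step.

The open loop G_c(s)G_p(s) has a pole at the origin (type 1), so the static position error constant is infinite and e_ss = 1/(1+∞) = 0.

0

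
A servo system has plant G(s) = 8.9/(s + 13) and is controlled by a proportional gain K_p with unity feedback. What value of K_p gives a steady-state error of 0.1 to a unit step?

Steady-state error for a unit step on this type-0 loop is 1/(1 + K_p·G(0)).
G(0) = 0.6846. Require 1/(1 + K_p·0.6846) = 0.1, so 1 + 0.6846·K_p = 10.
K_p = (10 − 1)/0.6846 = 13.1.

K_p = 13.1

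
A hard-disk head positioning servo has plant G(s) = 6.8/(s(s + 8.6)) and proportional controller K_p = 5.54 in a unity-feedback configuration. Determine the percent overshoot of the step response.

From 1 + K_pG(s) = 0: s² + 8.6s + 37.67 = 0 ⇒ ω_n = 6.138, ζ = 0.7006.
%OS = 100·exp(−πζ/√(1−ζ²)) = 100·exp(−π·0.7006/√0.5092) = 4.58%.

4.58%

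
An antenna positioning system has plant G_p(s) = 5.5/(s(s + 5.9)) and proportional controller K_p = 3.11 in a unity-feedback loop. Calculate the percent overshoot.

4.09%

From 1 + K_pG_p(s) = 0: s² + 5.9s + 17.11 = 0 ⇒ ω_n = 4.136, ζ = 0.7133.
%OS = 100·exp(−πζ/√(1−ζ²)) = 100·exp(−π·0.7133/√0.4912) = 4.09%.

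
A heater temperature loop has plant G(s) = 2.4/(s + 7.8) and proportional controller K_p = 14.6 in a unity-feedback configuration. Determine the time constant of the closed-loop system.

τ = 0.0233 s

Closed-loop transfer function: T(s) = K_p·G(s)/(1 + K_p·G(s)) = 35.04/(s + 7.8 + 35.04) = 35.04/(s + 42.84).
Time constant τ = 1/42.84 = 0.0233 s.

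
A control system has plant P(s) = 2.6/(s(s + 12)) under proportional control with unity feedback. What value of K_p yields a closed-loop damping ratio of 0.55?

Closed-loop characteristic equation: s² + 12s + K_p·2.6 = 0.
So ω_n = √(2.6K_p) and 2ζω_n = 12, giving ζ = 12/(2√(2.6K_p)).
Setting ζ = 0.55: √(2.6K_p) = 12/(2·0.55) = 10.91, so K_p = 119/2.6 = 45.8.

K_p = 45.8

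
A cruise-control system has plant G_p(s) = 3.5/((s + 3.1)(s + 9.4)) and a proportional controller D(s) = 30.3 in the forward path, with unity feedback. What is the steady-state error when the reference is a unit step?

0.216

The loop is type 0. Static position error constant K_pos = D(0)·G_p(0) = 30.3·0.1201 = 3.639.
Steady-state error to a unit step: e_ss = 1/(1+K_pos) = 1/4.639 = 0.216.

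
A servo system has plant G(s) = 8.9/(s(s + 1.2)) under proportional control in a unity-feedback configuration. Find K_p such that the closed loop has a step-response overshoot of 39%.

From %OS = 100·exp(−πζ/√(1−ζ²)) = 39%, ζ = −ln(0.39)/√(π²+ln²(0.39)) = 0.2871.
Characteristic equation s² + 1.2s + 8.9K_p = 0 gives ζ = 1.2/(2√(8.9K_p)).
Setting ζ = 0.2871: √(8.9K_p) = 1.2/(2·0.2871) = 2.09, so K_p = 4.367/8.9 = 0.491.

K_p = 0.491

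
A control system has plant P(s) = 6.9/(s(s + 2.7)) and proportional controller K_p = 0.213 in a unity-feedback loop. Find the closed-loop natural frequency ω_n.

ω_n = 1.21 rad/s

The closed-loop denominator is s(s+2.7) + 0.213·6.9 = s² + 2.7s + 1.47.
So ω_n² = 1.47 ⇒ ω_n = 1.212 rad/s, and ζ = 2.7/(2ω_n) = 1.11.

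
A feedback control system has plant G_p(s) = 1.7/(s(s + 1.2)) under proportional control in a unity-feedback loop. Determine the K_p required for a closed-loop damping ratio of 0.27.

K_p = 2.9

Closed-loop characteristic equation: s² + 1.2s + K_p·1.7 = 0.
So ω_n = √(1.7K_p) and 2ζω_n = 1.2, giving ζ = 1.2/(2√(1.7K_p)).
Setting ζ = 0.27: √(1.7K_p) = 1.2/(2·0.27) = 2.222, so K_p = 4.938/1.7 = 2.9.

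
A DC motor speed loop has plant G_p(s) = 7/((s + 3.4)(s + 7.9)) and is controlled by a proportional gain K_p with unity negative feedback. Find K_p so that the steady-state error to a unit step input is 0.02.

K_p = 188

Steady-state error for a unit step on this type-0 loop is 1/(1 + K_p·G_p(0)).
G_p(0) = 0.2606. Require 1/(1 + K_p·0.2606) = 0.02, so 1 + 0.2606·K_p = 50.
K_p = (50 − 1)/0.2606 = 188.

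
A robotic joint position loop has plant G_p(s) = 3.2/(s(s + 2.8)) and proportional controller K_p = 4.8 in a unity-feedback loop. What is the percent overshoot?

The closed-loop denominator s² + 2.8s + 15.36 gives ω_n = √15.36 = 3.919 and ζ = 2.8/(2ω_n) = 0.3572.
%OS = 100·exp(−πζ/√(1−ζ²)) = 100·exp(−π·0.3572/√0.8724) = 30.1%.

30.1%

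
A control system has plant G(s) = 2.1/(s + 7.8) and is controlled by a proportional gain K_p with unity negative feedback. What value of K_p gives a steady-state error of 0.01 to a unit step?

For a type-0 loop with proportional control, e_ss = 1/(1 + K_p·G(0)).
G(0) = 0.2692. Require 1/(1 + K_p·0.2692) = 0.01, so 1 + 0.2692·K_p = 100.
K_p = (100 − 1)/0.2692 = 368.

K_p = 368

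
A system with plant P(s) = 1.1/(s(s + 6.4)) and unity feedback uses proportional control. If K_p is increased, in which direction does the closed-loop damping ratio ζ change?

decrease

ζ = 6.4/(2√(1.1K_p)); increasing K_p raises the denominator, so ζ falls.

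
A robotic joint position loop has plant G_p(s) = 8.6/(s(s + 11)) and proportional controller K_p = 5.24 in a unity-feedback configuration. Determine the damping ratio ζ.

1 + K_p·G_p(s) = 0 gives s² + 11s + 45.06 = 0.
So ω_n² = 45.06 ⇒ ω_n = 6.713 rad/s, and ζ = 11/(2ω_n) = 0.819.

ζ = 0.819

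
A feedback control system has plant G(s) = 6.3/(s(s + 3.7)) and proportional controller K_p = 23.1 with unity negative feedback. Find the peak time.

Closed-loop characteristic equation: s² + 3.7s + 145.5 = 0, so ω_n = 12.06 rad/s and ζ = 3.7/(2·12.06) = 0.1534.
Damped frequency ω_d = ω_n√(1−ζ²) = 11.92 rad/s, so peak time T_p = π/ω_d = 0.264 s.

T_p = 0.264 s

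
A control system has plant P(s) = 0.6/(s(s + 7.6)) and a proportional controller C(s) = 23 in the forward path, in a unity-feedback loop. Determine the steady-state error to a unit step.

0

The open loop C(s)P(s) has a pole at the origin (type 1), so the static position error constant is infinite and e_ss = 1/(1+∞) = 0.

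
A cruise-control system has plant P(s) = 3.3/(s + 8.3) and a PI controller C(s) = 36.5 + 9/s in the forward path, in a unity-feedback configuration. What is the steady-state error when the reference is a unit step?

The open loop C(s)P(s) has a pole at the origin (type 1), so the static position error constant is infinite and e_ss = 1/(1+∞) = 0.

0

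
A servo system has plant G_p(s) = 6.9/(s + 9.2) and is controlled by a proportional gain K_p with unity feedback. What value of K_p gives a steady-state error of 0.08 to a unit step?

K_p = 15.3

Steady-state error for a unit step on this type-0 loop is 1/(1 + K_p·G_p(0)).
G_p(0) = 0.75. Require 1/(1 + K_p·0.75) = 0.08, so 1 + 0.75·K_p = 12.5.
K_p = (12.5 − 1)/0.75 = 15.3.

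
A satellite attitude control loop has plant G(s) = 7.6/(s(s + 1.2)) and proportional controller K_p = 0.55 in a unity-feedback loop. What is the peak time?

T_p = 1.61 s

The closed-loop denominator s² + 1.2s + 4.18 gives ω_n = √4.18 = 2.045 and ζ = 1.2/(2ω_n) = 0.2935.
Damped frequency ω_d = ω_n√(1−ζ²) = 1.954 rad/s, so peak time T_p = π/ω_d = 1.61 s.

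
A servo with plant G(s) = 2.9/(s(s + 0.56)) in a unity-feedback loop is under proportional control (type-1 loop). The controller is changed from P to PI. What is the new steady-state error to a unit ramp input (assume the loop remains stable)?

0

The integrator raises the loop to type 2, so K_v → ∞ and e_ss to a ramp is zero.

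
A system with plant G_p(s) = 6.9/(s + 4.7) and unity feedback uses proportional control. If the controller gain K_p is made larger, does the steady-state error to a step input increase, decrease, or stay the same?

decrease

The position error constant K_pos = K_p·G_p(0) grows with K_p, and e_ss = 1/(1+K_pos) falls.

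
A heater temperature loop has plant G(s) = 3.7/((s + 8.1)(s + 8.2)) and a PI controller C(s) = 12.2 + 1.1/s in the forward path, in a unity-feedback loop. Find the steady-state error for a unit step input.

The open loop C(s)G(s) has a pole at the origin (type 1), so the static position error constant is infinite and e_ss = 1/(1+∞) = 0.

0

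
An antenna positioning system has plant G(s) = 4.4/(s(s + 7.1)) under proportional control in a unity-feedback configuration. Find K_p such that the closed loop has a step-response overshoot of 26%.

K_p = 18.4

From %OS = 100·exp(−πζ/√(1−ζ²)) = 26%, ζ = −ln(0.26)/√(π²+ln²(0.26)) = 0.3941.
Characteristic equation s² + 7.1s + 4.4K_p = 0 gives ζ = 7.1/(2√(4.4K_p)).
Setting ζ = 0.3941: √(4.4K_p) = 7.1/(2·0.3941) = 9.008, so K_p = 81.15/4.4 = 18.4.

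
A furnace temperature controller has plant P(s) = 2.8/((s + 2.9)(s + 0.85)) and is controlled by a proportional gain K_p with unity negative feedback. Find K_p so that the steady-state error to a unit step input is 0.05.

For a type-0 loop with proportional control, e_ss = 1/(1 + K_p·P(0)).
P(0) = 1.136. Require 1/(1 + K_p·1.136) = 0.05, so 1 + 1.136·K_p = 20.
K_p = (20 − 1)/1.136 = 16.7.

K_p = 16.7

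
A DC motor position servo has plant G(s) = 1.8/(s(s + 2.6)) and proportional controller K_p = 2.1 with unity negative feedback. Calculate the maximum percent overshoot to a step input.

From 1 + K_pG(s) = 0: s² + 2.6s + 3.78 = 0 ⇒ ω_n = 1.944, ζ = 0.6686.
%OS = 100·exp(−πζ/√(1−ζ²)) = 100·exp(−π·0.6686/√0.5529) = 5.93%.

5.93%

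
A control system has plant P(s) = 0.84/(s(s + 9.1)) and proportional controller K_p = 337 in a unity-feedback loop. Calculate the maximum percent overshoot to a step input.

41.4%

From 1 + K_pP(s) = 0: s² + 9.1s + 283.1 = 0 ⇒ ω_n = 16.82, ζ = 0.2704.
%OS = 100·exp(−πζ/√(1−ζ²)) = 100·exp(−π·0.2704/√0.9269) = 41.4%.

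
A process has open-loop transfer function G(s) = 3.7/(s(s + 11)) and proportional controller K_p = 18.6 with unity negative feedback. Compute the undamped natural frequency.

The closed-loop denominator is s(s+11) + 18.6·3.7 = s² + 11s + 68.82.
So ω_n² = 68.82 ⇒ ω_n = 8.296 rad/s, and ζ = 11/(2ω_n) = 0.663.

ω_n = 8.3 rad/s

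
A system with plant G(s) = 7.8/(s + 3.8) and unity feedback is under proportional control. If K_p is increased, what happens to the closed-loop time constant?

Closed-loop pole is at s = −(3.8+K_p·7.8); larger K_p moves it further left, so τ = 1/(3.8+K_p·7.8) decreases.

decrease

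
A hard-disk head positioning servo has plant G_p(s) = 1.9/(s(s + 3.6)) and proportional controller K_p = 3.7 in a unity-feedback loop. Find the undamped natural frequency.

ω_n = 2.65 rad/s

The closed-loop denominator is s(s+3.6) + 3.7·1.9 = s² + 3.6s + 7.03.
So ω_n² = 7.03 ⇒ ω_n = 2.651 rad/s, and ζ = 3.6/(2ω_n) = 0.679.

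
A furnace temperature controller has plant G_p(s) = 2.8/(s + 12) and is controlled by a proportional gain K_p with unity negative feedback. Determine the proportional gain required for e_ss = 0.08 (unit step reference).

K_p = 49.3

The loop is type 0, so e_ss(step) = 1/(1 + K_pos) with K_pos = K_p·G_p(0).
G_p(0) = 0.2333. Require 1/(1 + K_p·0.2333) = 0.08, so 1 + 0.2333·K_p = 12.5.
K_p = (12.5 − 1)/0.2333 = 49.3.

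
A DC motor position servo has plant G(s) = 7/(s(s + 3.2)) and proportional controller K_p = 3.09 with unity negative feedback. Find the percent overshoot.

Closed-loop characteristic equation: s² + 3.2s + 21.63 = 0, so ω_n = 4.651 rad/s and ζ = 3.2/(2·4.651) = 0.344.
%OS = 100·exp(−πζ/√(1−ζ²)) = 100·exp(−π·0.344/√0.8816) = 31.6%.

31.6%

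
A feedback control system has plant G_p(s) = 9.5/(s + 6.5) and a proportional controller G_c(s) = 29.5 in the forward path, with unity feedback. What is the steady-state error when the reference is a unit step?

The loop is type 0. Static position error constant K_pos = G_c(0)·G_p(0) = 29.5·1.462 = 43.12.
Steady-state error to a unit step: e_ss = 1/(1+K_pos) = 1/44.12 = 0.0227.

0.0227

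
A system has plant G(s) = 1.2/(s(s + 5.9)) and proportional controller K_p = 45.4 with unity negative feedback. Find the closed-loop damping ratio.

ζ = 0.4

1 + K_p·G(s) = 0 gives s² + 5.9s + 54.48 = 0.
Matching s² + 2ζω_n s + ω_n²: ω_n = √54.48 = 7.381 rad/s and 2ζω_n = 5.9, so ζ = 5.9/(2·7.381) = 0.4.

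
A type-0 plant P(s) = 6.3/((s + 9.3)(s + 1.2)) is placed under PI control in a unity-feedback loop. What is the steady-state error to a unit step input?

0

The PI controller's integrator makes the forward path type 1, so e_ss to a step is zero.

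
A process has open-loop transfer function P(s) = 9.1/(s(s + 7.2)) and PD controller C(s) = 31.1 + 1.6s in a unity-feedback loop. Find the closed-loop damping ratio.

ζ = 0.647

Forward path: (31.1 + 1.6s)·9.1/(s(s+7.2)). The closed-loop characteristic equation is s² + (7.2 + 9.1·1.6)s + 9.1·31.1 = 0.
That is s² + 21.76s + 283 = 0, so ω_n = 16.82 rad/s and ζ = 21.76/(2·16.82) = 0.6467.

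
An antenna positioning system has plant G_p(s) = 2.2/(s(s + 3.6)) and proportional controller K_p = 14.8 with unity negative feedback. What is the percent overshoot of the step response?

From 1 + K_pG_p(s) = 0: s² + 3.6s + 32.56 = 0 ⇒ ω_n = 5.706, ζ = 0.3154.
%OS = 100·exp(−πζ/√(1−ζ²)) = 100·exp(−π·0.3154/√0.9005) = 35.2%.

35.2%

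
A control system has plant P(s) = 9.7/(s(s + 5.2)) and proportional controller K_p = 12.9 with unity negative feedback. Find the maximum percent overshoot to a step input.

Closed-loop characteristic equation: s² + 5.2s + 125.1 = 0, so ω_n = 11.19 rad/s and ζ = 5.2/(2·11.19) = 0.2324.
%OS = 100·exp(−πζ/√(1−ζ²)) = 100·exp(−π·0.2324/√0.946) = 47.2%.

47.2%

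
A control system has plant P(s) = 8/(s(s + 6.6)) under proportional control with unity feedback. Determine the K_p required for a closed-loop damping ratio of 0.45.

Closed-loop characteristic equation: s² + 6.6s + K_p·8 = 0.
So ω_n = √(8K_p) and 2ζω_n = 6.6, giving ζ = 6.6/(2√(8K_p)).
Setting ζ = 0.45: √(8K_p) = 6.6/(2·0.45) = 7.333, so K_p = 53.78/8 = 6.72.

K_p = 6.72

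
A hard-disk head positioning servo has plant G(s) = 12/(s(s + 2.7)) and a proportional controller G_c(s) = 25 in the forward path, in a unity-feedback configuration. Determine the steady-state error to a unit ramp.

The loop has one pole at the origin (type 1). Velocity error constant K_v = lim_{s→0} s·G_c(s)G(s) = 25·12/2.7 = 111.1.
Steady-state error to a unit ramp: e_ss = 1/K_v = 0.009.

0.009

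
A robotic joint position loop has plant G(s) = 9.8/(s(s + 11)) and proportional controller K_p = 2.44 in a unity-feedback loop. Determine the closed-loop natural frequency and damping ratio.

ω_n = 4.89 rad/s, ζ = 1.12

With unity feedback the closed-loop characteristic equation is s² + 11s + 2.44·9.8 = s² + 11s + 23.91 = 0.
So ω_n² = 23.91 ⇒ ω_n = 4.89 rad/s, and ζ = 11/(2ω_n) = 1.12.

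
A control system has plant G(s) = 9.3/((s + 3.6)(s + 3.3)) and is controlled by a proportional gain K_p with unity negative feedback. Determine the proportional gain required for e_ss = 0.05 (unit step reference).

The loop is type 0, so e_ss(step) = 1/(1 + K_pos) with K_pos = K_p·G(0).
G(0) = 0.7828. Require 1/(1 + K_p·0.7828) = 0.05, so 1 + 0.7828·K_p = 20.
K_p = (20 − 1)/0.7828 = 24.3.

K_p = 24.3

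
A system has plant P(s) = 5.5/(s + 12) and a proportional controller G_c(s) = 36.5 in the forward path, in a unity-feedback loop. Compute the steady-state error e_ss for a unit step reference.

The loop is type 0. Static position error constant K_pos = G_c(0)·P(0) = 36.5·0.4583 = 16.73.
Steady-state error to a unit step: e_ss = 1/(1+K_pos) = 1/17.73 = 0.0564.

0.0564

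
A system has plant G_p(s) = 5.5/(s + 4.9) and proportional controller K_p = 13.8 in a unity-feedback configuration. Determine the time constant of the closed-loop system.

τ = 0.0124 s

Closed-loop transfer function: T(s) = K_p·G_p(s)/(1 + K_p·G_p(s)) = 75.9/(s + 4.9 + 75.9) = 75.9/(s + 80.8).
Time constant τ = 1/80.8 = 0.0124 s.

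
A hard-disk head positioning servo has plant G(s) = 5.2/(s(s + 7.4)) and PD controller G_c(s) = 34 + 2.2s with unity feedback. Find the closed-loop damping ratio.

Forward path: (34 + 2.2s)·5.2/(s(s+7.4)). The closed-loop characteristic equation is s² + (7.4 + 5.2·2.2)s + 5.2·34 = 0.
That is s² + 18.84s + 176.8 = 0, so ω_n = 13.3 rad/s and ζ = 18.84/(2·13.3) = 0.7085.

ζ = 0.708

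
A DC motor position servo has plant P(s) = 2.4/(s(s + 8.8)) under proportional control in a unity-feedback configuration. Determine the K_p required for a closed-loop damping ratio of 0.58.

K_p = 24

Closed-loop characteristic equation: s² + 8.8s + K_p·2.4 = 0.
So ω_n = √(2.4K_p) and 2ζω_n = 8.8, giving ζ = 8.8/(2√(2.4K_p)).
Setting ζ = 0.58: √(2.4K_p) = 8.8/(2·0.58) = 7.586, so K_p = 57.55/2.4 = 24.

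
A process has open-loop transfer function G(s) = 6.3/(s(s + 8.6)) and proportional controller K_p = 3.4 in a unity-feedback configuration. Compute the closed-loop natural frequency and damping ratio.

ω_n = 4.63 rad/s, ζ = 0.929

1 + K_p·G(s) = 0 gives s² + 8.6s + 21.42 = 0.
So ω_n² = 21.42 ⇒ ω_n = 4.628 rad/s, and ζ = 8.6/(2ω_n) = 0.929.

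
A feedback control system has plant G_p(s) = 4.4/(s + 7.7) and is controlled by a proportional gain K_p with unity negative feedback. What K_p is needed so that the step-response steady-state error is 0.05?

K_p = 33.2

For a type-0 loop with proportional control, e_ss = 1/(1 + K_p·G_p(0)).
G_p(0) = 0.5714. Require 1/(1 + K_p·0.5714) = 0.05, so 1 + 0.5714·K_p = 20.
K_p = (20 − 1)/0.5714 = 33.2.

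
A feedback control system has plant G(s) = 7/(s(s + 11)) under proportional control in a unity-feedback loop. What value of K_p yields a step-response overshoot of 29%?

K_p = 32.2

From %OS = 100·exp(−πζ/√(1−ζ²)) = 29%, ζ = −ln(0.29)/√(π²+ln²(0.29)) = 0.3666.
Characteristic equation s² + 11s + 7K_p = 0 gives ζ = 11/(2√(7K_p)).
Setting ζ = 0.3666: √(7K_p) = 11/(2·0.3666) = 15, so K_p = 225.1/7 = 32.2.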